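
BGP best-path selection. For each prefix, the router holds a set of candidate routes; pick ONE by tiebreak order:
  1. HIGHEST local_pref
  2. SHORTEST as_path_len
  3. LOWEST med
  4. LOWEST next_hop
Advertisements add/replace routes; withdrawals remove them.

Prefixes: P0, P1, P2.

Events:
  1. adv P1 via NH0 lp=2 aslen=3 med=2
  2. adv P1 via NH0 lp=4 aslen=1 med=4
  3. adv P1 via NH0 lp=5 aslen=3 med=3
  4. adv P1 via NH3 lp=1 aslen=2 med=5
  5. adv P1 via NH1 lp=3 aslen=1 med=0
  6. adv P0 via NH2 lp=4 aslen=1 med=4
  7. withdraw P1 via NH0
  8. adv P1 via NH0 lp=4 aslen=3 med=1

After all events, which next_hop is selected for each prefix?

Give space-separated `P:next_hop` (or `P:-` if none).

Answer: P0:NH2 P1:NH0 P2:-

Derivation:
Op 1: best P0=- P1=NH0 P2=-
Op 2: best P0=- P1=NH0 P2=-
Op 3: best P0=- P1=NH0 P2=-
Op 4: best P0=- P1=NH0 P2=-
Op 5: best P0=- P1=NH0 P2=-
Op 6: best P0=NH2 P1=NH0 P2=-
Op 7: best P0=NH2 P1=NH1 P2=-
Op 8: best P0=NH2 P1=NH0 P2=-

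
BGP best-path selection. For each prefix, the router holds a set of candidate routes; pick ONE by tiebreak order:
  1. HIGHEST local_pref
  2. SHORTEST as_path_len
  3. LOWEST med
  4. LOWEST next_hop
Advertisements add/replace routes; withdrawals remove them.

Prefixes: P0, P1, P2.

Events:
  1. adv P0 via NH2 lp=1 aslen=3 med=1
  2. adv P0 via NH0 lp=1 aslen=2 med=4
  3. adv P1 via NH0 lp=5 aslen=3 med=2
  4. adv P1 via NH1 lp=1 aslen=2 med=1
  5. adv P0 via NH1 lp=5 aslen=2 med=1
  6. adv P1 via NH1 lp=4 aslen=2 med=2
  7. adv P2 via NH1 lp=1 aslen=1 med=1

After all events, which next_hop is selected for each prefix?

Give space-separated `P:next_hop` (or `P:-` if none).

Answer: P0:NH1 P1:NH0 P2:NH1

Derivation:
Op 1: best P0=NH2 P1=- P2=-
Op 2: best P0=NH0 P1=- P2=-
Op 3: best P0=NH0 P1=NH0 P2=-
Op 4: best P0=NH0 P1=NH0 P2=-
Op 5: best P0=NH1 P1=NH0 P2=-
Op 6: best P0=NH1 P1=NH0 P2=-
Op 7: best P0=NH1 P1=NH0 P2=NH1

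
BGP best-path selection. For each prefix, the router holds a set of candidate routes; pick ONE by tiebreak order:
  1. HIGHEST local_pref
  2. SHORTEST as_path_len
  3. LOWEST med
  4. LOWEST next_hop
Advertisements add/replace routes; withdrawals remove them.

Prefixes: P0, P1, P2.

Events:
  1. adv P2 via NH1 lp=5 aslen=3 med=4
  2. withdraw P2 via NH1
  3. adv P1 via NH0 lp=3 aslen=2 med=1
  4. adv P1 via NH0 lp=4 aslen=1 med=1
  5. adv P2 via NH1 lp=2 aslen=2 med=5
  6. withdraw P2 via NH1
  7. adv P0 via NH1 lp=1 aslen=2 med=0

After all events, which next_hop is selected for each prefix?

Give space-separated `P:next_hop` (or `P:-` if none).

Answer: P0:NH1 P1:NH0 P2:-

Derivation:
Op 1: best P0=- P1=- P2=NH1
Op 2: best P0=- P1=- P2=-
Op 3: best P0=- P1=NH0 P2=-
Op 4: best P0=- P1=NH0 P2=-
Op 5: best P0=- P1=NH0 P2=NH1
Op 6: best P0=- P1=NH0 P2=-
Op 7: best P0=NH1 P1=NH0 P2=-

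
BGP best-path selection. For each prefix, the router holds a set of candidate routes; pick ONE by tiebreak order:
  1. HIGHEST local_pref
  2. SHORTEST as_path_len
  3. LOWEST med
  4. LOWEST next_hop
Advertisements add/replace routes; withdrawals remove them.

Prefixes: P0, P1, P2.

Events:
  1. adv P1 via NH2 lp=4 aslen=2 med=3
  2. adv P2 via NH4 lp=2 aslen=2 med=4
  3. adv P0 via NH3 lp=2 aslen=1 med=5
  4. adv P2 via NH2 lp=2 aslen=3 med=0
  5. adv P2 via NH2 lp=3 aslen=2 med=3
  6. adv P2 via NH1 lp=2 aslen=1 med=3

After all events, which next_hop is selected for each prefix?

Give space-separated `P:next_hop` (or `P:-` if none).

Answer: P0:NH3 P1:NH2 P2:NH2

Derivation:
Op 1: best P0=- P1=NH2 P2=-
Op 2: best P0=- P1=NH2 P2=NH4
Op 3: best P0=NH3 P1=NH2 P2=NH4
Op 4: best P0=NH3 P1=NH2 P2=NH4
Op 5: best P0=NH3 P1=NH2 P2=NH2
Op 6: best P0=NH3 P1=NH2 P2=NH2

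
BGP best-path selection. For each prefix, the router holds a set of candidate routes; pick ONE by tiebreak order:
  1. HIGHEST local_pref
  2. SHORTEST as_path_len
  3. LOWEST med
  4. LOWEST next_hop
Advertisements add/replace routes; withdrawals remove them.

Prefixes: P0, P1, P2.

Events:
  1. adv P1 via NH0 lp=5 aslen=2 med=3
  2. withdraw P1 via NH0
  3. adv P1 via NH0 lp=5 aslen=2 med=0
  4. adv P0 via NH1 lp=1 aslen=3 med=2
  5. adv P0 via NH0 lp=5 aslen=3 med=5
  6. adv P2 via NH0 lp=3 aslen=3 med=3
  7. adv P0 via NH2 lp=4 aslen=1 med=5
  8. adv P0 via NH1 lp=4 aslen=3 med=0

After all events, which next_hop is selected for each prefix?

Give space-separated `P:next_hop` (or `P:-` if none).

Answer: P0:NH0 P1:NH0 P2:NH0

Derivation:
Op 1: best P0=- P1=NH0 P2=-
Op 2: best P0=- P1=- P2=-
Op 3: best P0=- P1=NH0 P2=-
Op 4: best P0=NH1 P1=NH0 P2=-
Op 5: best P0=NH0 P1=NH0 P2=-
Op 6: best P0=NH0 P1=NH0 P2=NH0
Op 7: best P0=NH0 P1=NH0 P2=NH0
Op 8: best P0=NH0 P1=NH0 P2=NH0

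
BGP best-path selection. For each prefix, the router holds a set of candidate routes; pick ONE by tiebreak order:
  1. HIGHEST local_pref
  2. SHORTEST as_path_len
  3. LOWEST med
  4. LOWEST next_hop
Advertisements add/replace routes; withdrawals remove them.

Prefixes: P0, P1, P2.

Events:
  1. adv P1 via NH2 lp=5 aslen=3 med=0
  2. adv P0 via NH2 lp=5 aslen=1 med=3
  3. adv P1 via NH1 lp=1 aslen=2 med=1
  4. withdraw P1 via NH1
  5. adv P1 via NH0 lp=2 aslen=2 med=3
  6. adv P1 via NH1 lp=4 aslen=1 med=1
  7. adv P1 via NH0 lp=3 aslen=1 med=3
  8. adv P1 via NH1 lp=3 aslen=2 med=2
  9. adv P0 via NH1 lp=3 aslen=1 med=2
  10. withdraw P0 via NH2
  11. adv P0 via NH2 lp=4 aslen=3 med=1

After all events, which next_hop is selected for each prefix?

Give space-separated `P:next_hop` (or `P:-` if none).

Op 1: best P0=- P1=NH2 P2=-
Op 2: best P0=NH2 P1=NH2 P2=-
Op 3: best P0=NH2 P1=NH2 P2=-
Op 4: best P0=NH2 P1=NH2 P2=-
Op 5: best P0=NH2 P1=NH2 P2=-
Op 6: best P0=NH2 P1=NH2 P2=-
Op 7: best P0=NH2 P1=NH2 P2=-
Op 8: best P0=NH2 P1=NH2 P2=-
Op 9: best P0=NH2 P1=NH2 P2=-
Op 10: best P0=NH1 P1=NH2 P2=-
Op 11: best P0=NH2 P1=NH2 P2=-

Answer: P0:NH2 P1:NH2 P2:-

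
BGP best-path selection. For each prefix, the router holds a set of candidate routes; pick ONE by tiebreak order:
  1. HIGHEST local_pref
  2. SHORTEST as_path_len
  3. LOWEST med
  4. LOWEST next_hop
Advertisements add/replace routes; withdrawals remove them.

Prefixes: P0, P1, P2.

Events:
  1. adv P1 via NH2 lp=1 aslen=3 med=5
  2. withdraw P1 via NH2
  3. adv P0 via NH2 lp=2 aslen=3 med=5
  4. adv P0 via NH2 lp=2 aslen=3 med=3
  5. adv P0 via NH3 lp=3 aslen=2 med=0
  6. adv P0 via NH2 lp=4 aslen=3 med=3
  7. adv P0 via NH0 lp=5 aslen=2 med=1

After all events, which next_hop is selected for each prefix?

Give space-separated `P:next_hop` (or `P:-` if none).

Answer: P0:NH0 P1:- P2:-

Derivation:
Op 1: best P0=- P1=NH2 P2=-
Op 2: best P0=- P1=- P2=-
Op 3: best P0=NH2 P1=- P2=-
Op 4: best P0=NH2 P1=- P2=-
Op 5: best P0=NH3 P1=- P2=-
Op 6: best P0=NH2 P1=- P2=-
Op 7: best P0=NH0 P1=- P2=-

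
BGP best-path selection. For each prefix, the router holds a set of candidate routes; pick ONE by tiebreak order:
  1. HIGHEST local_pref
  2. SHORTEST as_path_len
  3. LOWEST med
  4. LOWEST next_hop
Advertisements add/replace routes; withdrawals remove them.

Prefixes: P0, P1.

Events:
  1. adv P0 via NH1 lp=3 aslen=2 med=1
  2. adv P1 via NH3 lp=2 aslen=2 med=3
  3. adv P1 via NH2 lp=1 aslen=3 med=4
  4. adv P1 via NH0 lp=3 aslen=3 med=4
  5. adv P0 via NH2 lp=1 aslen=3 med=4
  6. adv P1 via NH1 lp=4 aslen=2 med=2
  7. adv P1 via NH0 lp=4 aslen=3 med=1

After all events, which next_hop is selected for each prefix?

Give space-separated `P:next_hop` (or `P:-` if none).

Op 1: best P0=NH1 P1=-
Op 2: best P0=NH1 P1=NH3
Op 3: best P0=NH1 P1=NH3
Op 4: best P0=NH1 P1=NH0
Op 5: best P0=NH1 P1=NH0
Op 6: best P0=NH1 P1=NH1
Op 7: best P0=NH1 P1=NH1

Answer: P0:NH1 P1:NH1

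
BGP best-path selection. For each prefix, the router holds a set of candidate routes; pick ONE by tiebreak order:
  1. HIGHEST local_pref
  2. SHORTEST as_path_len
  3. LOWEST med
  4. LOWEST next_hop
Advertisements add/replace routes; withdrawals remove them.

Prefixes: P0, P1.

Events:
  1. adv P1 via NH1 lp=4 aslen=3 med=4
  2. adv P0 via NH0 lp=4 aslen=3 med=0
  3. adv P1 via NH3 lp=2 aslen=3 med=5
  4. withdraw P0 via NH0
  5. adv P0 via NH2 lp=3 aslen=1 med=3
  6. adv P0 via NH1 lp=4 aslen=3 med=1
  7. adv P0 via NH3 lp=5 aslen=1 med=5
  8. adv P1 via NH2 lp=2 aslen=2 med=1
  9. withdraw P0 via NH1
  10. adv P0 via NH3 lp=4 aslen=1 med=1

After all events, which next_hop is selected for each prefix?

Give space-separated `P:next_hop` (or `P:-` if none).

Op 1: best P0=- P1=NH1
Op 2: best P0=NH0 P1=NH1
Op 3: best P0=NH0 P1=NH1
Op 4: best P0=- P1=NH1
Op 5: best P0=NH2 P1=NH1
Op 6: best P0=NH1 P1=NH1
Op 7: best P0=NH3 P1=NH1
Op 8: best P0=NH3 P1=NH1
Op 9: best P0=NH3 P1=NH1
Op 10: best P0=NH3 P1=NH1

Answer: P0:NH3 P1:NH1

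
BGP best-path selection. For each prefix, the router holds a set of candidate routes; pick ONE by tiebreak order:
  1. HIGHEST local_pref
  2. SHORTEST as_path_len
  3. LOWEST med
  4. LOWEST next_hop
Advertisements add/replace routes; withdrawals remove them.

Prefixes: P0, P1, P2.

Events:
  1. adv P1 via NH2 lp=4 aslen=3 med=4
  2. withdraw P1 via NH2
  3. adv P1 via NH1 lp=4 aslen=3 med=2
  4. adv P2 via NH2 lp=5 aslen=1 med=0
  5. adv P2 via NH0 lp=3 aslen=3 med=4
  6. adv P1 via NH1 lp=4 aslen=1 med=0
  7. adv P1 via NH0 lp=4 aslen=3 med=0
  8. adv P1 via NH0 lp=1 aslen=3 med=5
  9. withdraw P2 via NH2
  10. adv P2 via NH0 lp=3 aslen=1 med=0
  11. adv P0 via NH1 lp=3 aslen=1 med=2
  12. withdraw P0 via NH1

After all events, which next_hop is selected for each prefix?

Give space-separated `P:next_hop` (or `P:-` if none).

Answer: P0:- P1:NH1 P2:NH0

Derivation:
Op 1: best P0=- P1=NH2 P2=-
Op 2: best P0=- P1=- P2=-
Op 3: best P0=- P1=NH1 P2=-
Op 4: best P0=- P1=NH1 P2=NH2
Op 5: best P0=- P1=NH1 P2=NH2
Op 6: best P0=- P1=NH1 P2=NH2
Op 7: best P0=- P1=NH1 P2=NH2
Op 8: best P0=- P1=NH1 P2=NH2
Op 9: best P0=- P1=NH1 P2=NH0
Op 10: best P0=- P1=NH1 P2=NH0
Op 11: best P0=NH1 P1=NH1 P2=NH0
Op 12: best P0=- P1=NH1 P2=NH0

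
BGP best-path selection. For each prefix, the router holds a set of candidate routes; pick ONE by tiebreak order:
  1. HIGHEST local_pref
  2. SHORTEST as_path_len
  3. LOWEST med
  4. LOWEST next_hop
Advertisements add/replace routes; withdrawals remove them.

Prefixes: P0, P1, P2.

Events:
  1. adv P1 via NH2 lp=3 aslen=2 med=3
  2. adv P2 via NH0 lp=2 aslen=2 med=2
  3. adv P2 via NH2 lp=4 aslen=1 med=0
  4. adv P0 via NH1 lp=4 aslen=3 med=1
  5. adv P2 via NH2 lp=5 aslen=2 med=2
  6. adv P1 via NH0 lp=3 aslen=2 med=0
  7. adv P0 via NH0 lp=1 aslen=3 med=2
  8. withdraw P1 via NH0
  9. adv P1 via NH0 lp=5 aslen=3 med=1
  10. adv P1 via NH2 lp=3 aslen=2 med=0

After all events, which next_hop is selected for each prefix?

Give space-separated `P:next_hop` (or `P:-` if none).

Answer: P0:NH1 P1:NH0 P2:NH2

Derivation:
Op 1: best P0=- P1=NH2 P2=-
Op 2: best P0=- P1=NH2 P2=NH0
Op 3: best P0=- P1=NH2 P2=NH2
Op 4: best P0=NH1 P1=NH2 P2=NH2
Op 5: best P0=NH1 P1=NH2 P2=NH2
Op 6: best P0=NH1 P1=NH0 P2=NH2
Op 7: best P0=NH1 P1=NH0 P2=NH2
Op 8: best P0=NH1 P1=NH2 P2=NH2
Op 9: best P0=NH1 P1=NH0 P2=NH2
Op 10: best P0=NH1 P1=NH0 P2=NH2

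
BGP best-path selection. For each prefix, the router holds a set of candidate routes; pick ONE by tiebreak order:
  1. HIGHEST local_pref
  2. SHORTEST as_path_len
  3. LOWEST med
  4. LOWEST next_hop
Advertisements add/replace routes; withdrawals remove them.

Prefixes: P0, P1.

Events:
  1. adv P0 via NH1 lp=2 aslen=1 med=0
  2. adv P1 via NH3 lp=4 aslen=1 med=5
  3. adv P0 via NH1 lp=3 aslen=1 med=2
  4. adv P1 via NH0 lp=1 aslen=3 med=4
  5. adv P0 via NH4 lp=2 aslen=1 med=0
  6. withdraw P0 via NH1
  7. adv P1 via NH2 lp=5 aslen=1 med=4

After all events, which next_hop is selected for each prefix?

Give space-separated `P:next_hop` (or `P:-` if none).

Answer: P0:NH4 P1:NH2

Derivation:
Op 1: best P0=NH1 P1=-
Op 2: best P0=NH1 P1=NH3
Op 3: best P0=NH1 P1=NH3
Op 4: best P0=NH1 P1=NH3
Op 5: best P0=NH1 P1=NH3
Op 6: best P0=NH4 P1=NH3
Op 7: best P0=NH4 P1=NH2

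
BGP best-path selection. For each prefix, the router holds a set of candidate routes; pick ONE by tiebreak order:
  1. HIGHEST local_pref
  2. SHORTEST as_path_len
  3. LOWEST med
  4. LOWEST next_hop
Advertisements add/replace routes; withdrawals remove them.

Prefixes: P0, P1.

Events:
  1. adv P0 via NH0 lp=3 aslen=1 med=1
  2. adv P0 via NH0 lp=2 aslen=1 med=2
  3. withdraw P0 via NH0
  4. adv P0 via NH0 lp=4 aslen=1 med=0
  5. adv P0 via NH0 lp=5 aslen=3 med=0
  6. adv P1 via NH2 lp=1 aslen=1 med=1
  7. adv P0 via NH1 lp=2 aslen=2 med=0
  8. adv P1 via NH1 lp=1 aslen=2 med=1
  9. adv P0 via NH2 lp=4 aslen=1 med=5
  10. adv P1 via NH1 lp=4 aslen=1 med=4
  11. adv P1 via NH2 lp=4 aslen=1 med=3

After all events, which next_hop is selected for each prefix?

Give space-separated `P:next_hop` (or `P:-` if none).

Answer: P0:NH0 P1:NH2

Derivation:
Op 1: best P0=NH0 P1=-
Op 2: best P0=NH0 P1=-
Op 3: best P0=- P1=-
Op 4: best P0=NH0 P1=-
Op 5: best P0=NH0 P1=-
Op 6: best P0=NH0 P1=NH2
Op 7: best P0=NH0 P1=NH2
Op 8: best P0=NH0 P1=NH2
Op 9: best P0=NH0 P1=NH2
Op 10: best P0=NH0 P1=NH1
Op 11: best P0=NH0 P1=NH2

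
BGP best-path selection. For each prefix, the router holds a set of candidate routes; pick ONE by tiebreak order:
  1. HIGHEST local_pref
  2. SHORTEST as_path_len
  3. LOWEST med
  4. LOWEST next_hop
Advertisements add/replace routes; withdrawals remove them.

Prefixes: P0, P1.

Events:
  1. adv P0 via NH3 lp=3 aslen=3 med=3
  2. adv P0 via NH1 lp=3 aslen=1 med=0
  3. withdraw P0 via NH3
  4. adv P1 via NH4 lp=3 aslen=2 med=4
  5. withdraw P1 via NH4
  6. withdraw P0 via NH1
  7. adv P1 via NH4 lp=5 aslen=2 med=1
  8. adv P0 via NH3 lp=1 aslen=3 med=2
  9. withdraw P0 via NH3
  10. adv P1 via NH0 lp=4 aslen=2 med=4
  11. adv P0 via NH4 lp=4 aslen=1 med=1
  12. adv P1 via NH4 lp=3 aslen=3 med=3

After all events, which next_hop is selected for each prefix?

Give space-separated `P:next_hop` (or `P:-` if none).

Op 1: best P0=NH3 P1=-
Op 2: best P0=NH1 P1=-
Op 3: best P0=NH1 P1=-
Op 4: best P0=NH1 P1=NH4
Op 5: best P0=NH1 P1=-
Op 6: best P0=- P1=-
Op 7: best P0=- P1=NH4
Op 8: best P0=NH3 P1=NH4
Op 9: best P0=- P1=NH4
Op 10: best P0=- P1=NH4
Op 11: best P0=NH4 P1=NH4
Op 12: best P0=NH4 P1=NH0

Answer: P0:NH4 P1:NH0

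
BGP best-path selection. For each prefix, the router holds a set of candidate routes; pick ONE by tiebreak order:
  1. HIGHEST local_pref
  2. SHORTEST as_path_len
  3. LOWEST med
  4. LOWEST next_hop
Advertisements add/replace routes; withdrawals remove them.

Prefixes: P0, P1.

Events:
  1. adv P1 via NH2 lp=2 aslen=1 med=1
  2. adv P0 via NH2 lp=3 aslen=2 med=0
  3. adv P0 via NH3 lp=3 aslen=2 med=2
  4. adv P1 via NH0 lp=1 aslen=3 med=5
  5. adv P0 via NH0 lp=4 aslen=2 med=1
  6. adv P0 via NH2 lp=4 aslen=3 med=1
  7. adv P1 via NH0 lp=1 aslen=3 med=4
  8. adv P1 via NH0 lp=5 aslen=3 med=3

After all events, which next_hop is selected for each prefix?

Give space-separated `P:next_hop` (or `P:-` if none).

Op 1: best P0=- P1=NH2
Op 2: best P0=NH2 P1=NH2
Op 3: best P0=NH2 P1=NH2
Op 4: best P0=NH2 P1=NH2
Op 5: best P0=NH0 P1=NH2
Op 6: best P0=NH0 P1=NH2
Op 7: best P0=NH0 P1=NH2
Op 8: best P0=NH0 P1=NH0

Answer: P0:NH0 P1:NH0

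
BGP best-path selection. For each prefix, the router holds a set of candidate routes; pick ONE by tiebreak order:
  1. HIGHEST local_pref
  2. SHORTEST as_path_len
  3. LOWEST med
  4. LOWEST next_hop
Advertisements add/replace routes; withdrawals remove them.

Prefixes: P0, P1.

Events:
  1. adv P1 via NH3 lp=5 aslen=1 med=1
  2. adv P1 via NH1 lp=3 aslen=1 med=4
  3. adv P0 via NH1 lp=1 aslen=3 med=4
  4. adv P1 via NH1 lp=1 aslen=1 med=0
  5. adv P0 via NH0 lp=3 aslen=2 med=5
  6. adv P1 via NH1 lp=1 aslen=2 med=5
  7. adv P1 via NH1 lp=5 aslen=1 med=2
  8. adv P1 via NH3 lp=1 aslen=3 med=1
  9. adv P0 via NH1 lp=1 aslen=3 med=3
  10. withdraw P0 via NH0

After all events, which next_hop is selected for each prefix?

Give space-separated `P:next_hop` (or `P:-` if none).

Answer: P0:NH1 P1:NH1

Derivation:
Op 1: best P0=- P1=NH3
Op 2: best P0=- P1=NH3
Op 3: best P0=NH1 P1=NH3
Op 4: best P0=NH1 P1=NH3
Op 5: best P0=NH0 P1=NH3
Op 6: best P0=NH0 P1=NH3
Op 7: best P0=NH0 P1=NH3
Op 8: best P0=NH0 P1=NH1
Op 9: best P0=NH0 P1=NH1
Op 10: best P0=NH1 P1=NH1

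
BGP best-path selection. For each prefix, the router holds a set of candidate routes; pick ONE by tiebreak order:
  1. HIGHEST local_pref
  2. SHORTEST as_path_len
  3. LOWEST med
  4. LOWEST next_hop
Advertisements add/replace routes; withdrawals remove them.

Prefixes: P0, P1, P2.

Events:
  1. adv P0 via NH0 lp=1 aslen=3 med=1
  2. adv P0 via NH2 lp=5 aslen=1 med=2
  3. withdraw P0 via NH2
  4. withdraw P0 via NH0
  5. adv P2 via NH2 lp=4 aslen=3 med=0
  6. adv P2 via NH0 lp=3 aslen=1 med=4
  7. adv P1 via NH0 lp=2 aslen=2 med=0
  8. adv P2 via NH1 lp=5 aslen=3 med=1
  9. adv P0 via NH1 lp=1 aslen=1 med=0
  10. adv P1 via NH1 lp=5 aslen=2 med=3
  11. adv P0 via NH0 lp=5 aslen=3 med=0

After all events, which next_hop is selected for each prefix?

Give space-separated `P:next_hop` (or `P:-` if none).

Op 1: best P0=NH0 P1=- P2=-
Op 2: best P0=NH2 P1=- P2=-
Op 3: best P0=NH0 P1=- P2=-
Op 4: best P0=- P1=- P2=-
Op 5: best P0=- P1=- P2=NH2
Op 6: best P0=- P1=- P2=NH2
Op 7: best P0=- P1=NH0 P2=NH2
Op 8: best P0=- P1=NH0 P2=NH1
Op 9: best P0=NH1 P1=NH0 P2=NH1
Op 10: best P0=NH1 P1=NH1 P2=NH1
Op 11: best P0=NH0 P1=NH1 P2=NH1

Answer: P0:NH0 P1:NH1 P2:NH1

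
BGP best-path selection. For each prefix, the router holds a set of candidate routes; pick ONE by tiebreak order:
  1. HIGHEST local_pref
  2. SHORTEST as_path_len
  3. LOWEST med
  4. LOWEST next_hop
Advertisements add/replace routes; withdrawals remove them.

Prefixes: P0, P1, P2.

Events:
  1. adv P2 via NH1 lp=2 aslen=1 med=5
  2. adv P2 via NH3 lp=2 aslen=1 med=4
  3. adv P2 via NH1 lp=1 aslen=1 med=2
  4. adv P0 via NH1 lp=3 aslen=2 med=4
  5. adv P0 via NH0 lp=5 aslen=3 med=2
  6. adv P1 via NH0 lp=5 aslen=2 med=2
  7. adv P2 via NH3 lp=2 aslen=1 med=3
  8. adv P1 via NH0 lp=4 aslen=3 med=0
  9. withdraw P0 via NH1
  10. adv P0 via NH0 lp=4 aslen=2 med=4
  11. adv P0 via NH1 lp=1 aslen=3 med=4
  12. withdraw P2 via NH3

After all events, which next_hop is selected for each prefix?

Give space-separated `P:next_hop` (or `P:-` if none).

Op 1: best P0=- P1=- P2=NH1
Op 2: best P0=- P1=- P2=NH3
Op 3: best P0=- P1=- P2=NH3
Op 4: best P0=NH1 P1=- P2=NH3
Op 5: best P0=NH0 P1=- P2=NH3
Op 6: best P0=NH0 P1=NH0 P2=NH3
Op 7: best P0=NH0 P1=NH0 P2=NH3
Op 8: best P0=NH0 P1=NH0 P2=NH3
Op 9: best P0=NH0 P1=NH0 P2=NH3
Op 10: best P0=NH0 P1=NH0 P2=NH3
Op 11: best P0=NH0 P1=NH0 P2=NH3
Op 12: best P0=NH0 P1=NH0 P2=NH1

Answer: P0:NH0 P1:NH0 P2:NH1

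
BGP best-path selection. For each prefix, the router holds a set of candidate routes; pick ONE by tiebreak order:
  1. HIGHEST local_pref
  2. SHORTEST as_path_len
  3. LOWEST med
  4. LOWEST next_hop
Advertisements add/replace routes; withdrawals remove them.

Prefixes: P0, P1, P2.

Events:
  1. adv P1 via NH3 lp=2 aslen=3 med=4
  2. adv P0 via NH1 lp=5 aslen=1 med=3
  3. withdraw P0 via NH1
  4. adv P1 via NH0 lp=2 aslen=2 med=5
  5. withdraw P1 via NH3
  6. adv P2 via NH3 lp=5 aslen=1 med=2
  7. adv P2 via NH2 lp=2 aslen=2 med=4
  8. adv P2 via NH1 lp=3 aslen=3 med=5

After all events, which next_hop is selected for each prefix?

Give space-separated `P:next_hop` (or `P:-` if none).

Answer: P0:- P1:NH0 P2:NH3

Derivation:
Op 1: best P0=- P1=NH3 P2=-
Op 2: best P0=NH1 P1=NH3 P2=-
Op 3: best P0=- P1=NH3 P2=-
Op 4: best P0=- P1=NH0 P2=-
Op 5: best P0=- P1=NH0 P2=-
Op 6: best P0=- P1=NH0 P2=NH3
Op 7: best P0=- P1=NH0 P2=NH3
Op 8: best P0=- P1=NH0 P2=NH3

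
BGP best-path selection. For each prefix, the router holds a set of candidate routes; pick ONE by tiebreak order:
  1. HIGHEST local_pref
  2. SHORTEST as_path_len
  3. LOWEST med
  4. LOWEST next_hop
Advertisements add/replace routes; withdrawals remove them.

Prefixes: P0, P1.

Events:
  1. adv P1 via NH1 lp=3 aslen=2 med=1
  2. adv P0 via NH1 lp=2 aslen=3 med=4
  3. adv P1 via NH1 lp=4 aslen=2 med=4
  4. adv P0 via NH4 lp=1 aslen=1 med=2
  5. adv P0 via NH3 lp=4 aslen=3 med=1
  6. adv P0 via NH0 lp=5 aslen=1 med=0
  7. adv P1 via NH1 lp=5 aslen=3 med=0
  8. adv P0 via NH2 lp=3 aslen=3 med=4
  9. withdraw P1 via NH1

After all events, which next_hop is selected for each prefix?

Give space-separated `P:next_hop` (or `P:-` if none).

Op 1: best P0=- P1=NH1
Op 2: best P0=NH1 P1=NH1
Op 3: best P0=NH1 P1=NH1
Op 4: best P0=NH1 P1=NH1
Op 5: best P0=NH3 P1=NH1
Op 6: best P0=NH0 P1=NH1
Op 7: best P0=NH0 P1=NH1
Op 8: best P0=NH0 P1=NH1
Op 9: best P0=NH0 P1=-

Answer: P0:NH0 P1:-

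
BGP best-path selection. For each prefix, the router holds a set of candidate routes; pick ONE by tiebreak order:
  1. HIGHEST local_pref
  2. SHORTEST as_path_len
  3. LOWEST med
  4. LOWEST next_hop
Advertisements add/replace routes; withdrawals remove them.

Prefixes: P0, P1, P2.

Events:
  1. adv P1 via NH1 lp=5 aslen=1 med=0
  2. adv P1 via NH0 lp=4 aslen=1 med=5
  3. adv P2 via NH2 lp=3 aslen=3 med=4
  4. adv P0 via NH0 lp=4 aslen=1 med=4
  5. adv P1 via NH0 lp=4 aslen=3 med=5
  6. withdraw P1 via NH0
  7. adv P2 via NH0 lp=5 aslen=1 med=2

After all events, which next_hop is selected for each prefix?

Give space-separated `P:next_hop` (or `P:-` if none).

Op 1: best P0=- P1=NH1 P2=-
Op 2: best P0=- P1=NH1 P2=-
Op 3: best P0=- P1=NH1 P2=NH2
Op 4: best P0=NH0 P1=NH1 P2=NH2
Op 5: best P0=NH0 P1=NH1 P2=NH2
Op 6: best P0=NH0 P1=NH1 P2=NH2
Op 7: best P0=NH0 P1=NH1 P2=NH0

Answer: P0:NH0 P1:NH1 P2:NH0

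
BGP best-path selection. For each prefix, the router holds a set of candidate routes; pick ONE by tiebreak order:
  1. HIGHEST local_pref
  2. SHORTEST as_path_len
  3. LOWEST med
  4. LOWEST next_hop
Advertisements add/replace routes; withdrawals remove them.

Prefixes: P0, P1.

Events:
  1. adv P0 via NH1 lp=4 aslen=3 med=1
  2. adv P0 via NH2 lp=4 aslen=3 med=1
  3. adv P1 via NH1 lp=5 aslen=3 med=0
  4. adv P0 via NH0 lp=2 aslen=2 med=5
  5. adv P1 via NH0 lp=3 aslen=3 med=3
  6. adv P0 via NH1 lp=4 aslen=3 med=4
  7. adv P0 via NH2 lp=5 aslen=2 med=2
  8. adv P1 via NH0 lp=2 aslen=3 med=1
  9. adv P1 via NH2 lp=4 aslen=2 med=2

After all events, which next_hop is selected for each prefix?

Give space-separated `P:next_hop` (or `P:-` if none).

Op 1: best P0=NH1 P1=-
Op 2: best P0=NH1 P1=-
Op 3: best P0=NH1 P1=NH1
Op 4: best P0=NH1 P1=NH1
Op 5: best P0=NH1 P1=NH1
Op 6: best P0=NH2 P1=NH1
Op 7: best P0=NH2 P1=NH1
Op 8: best P0=NH2 P1=NH1
Op 9: best P0=NH2 P1=NH1

Answer: P0:NH2 P1:NH1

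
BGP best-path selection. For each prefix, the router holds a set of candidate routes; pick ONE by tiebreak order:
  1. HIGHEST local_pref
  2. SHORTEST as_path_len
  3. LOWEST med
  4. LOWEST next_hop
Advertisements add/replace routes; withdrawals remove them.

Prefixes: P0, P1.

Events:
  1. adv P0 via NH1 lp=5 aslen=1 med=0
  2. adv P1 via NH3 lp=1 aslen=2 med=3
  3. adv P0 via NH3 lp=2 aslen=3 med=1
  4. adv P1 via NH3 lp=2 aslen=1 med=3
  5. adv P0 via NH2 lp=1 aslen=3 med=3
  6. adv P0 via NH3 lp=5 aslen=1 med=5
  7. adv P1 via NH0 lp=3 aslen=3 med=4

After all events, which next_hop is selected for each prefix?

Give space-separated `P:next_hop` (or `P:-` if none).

Op 1: best P0=NH1 P1=-
Op 2: best P0=NH1 P1=NH3
Op 3: best P0=NH1 P1=NH3
Op 4: best P0=NH1 P1=NH3
Op 5: best P0=NH1 P1=NH3
Op 6: best P0=NH1 P1=NH3
Op 7: best P0=NH1 P1=NH0

Answer: P0:NH1 P1:NH0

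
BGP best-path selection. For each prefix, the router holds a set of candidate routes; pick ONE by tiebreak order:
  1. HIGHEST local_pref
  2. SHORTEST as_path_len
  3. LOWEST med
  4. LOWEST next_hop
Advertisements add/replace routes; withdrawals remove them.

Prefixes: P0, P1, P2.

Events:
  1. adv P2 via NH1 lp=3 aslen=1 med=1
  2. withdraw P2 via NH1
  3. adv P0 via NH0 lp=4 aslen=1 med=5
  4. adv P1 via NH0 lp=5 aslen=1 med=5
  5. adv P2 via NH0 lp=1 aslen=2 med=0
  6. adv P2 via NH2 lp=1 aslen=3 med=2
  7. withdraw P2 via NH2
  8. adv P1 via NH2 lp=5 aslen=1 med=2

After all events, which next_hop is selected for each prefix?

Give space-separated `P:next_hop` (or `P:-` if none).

Answer: P0:NH0 P1:NH2 P2:NH0

Derivation:
Op 1: best P0=- P1=- P2=NH1
Op 2: best P0=- P1=- P2=-
Op 3: best P0=NH0 P1=- P2=-
Op 4: best P0=NH0 P1=NH0 P2=-
Op 5: best P0=NH0 P1=NH0 P2=NH0
Op 6: best P0=NH0 P1=NH0 P2=NH0
Op 7: best P0=NH0 P1=NH0 P2=NH0
Op 8: best P0=NH0 P1=NH2 P2=NH0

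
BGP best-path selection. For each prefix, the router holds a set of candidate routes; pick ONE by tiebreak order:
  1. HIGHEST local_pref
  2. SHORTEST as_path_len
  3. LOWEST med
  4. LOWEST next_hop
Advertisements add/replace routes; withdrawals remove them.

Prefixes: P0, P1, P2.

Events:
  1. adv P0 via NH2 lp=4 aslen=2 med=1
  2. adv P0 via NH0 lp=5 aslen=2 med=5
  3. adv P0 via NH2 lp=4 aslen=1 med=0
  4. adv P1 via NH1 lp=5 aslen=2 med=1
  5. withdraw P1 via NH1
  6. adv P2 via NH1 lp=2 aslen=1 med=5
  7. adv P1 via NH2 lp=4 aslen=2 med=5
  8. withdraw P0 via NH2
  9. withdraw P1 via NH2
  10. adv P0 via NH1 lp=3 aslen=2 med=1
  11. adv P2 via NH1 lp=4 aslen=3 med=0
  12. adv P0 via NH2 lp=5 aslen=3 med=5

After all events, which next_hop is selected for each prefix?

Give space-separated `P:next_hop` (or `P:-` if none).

Op 1: best P0=NH2 P1=- P2=-
Op 2: best P0=NH0 P1=- P2=-
Op 3: best P0=NH0 P1=- P2=-
Op 4: best P0=NH0 P1=NH1 P2=-
Op 5: best P0=NH0 P1=- P2=-
Op 6: best P0=NH0 P1=- P2=NH1
Op 7: best P0=NH0 P1=NH2 P2=NH1
Op 8: best P0=NH0 P1=NH2 P2=NH1
Op 9: best P0=NH0 P1=- P2=NH1
Op 10: best P0=NH0 P1=- P2=NH1
Op 11: best P0=NH0 P1=- P2=NH1
Op 12: best P0=NH0 P1=- P2=NH1

Answer: P0:NH0 P1:- P2:NH1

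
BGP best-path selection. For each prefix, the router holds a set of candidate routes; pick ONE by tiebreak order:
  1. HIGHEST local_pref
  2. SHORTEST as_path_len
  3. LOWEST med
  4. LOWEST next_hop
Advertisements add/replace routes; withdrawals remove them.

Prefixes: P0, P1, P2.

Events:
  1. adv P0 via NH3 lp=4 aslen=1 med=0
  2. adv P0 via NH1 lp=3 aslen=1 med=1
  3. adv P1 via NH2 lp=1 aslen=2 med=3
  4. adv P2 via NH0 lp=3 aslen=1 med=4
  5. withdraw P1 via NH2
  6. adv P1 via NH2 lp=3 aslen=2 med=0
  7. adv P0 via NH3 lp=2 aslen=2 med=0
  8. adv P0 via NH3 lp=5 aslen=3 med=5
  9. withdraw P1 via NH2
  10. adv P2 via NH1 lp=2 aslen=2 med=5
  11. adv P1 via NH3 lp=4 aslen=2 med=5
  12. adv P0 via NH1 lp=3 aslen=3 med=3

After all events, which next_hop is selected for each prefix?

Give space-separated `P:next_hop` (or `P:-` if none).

Answer: P0:NH3 P1:NH3 P2:NH0

Derivation:
Op 1: best P0=NH3 P1=- P2=-
Op 2: best P0=NH3 P1=- P2=-
Op 3: best P0=NH3 P1=NH2 P2=-
Op 4: best P0=NH3 P1=NH2 P2=NH0
Op 5: best P0=NH3 P1=- P2=NH0
Op 6: best P0=NH3 P1=NH2 P2=NH0
Op 7: best P0=NH1 P1=NH2 P2=NH0
Op 8: best P0=NH3 P1=NH2 P2=NH0
Op 9: best P0=NH3 P1=- P2=NH0
Op 10: best P0=NH3 P1=- P2=NH0
Op 11: best P0=NH3 P1=NH3 P2=NH0
Op 12: best P0=NH3 P1=NH3 P2=NH0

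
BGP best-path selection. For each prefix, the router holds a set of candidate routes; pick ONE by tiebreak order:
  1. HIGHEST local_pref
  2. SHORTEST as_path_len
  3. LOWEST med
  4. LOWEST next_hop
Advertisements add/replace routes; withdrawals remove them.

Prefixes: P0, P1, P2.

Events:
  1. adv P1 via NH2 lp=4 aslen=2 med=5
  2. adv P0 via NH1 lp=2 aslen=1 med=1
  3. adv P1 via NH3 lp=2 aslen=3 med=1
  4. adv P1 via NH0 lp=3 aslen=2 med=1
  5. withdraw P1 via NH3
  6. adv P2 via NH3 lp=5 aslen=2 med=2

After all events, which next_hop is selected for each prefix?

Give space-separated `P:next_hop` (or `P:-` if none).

Op 1: best P0=- P1=NH2 P2=-
Op 2: best P0=NH1 P1=NH2 P2=-
Op 3: best P0=NH1 P1=NH2 P2=-
Op 4: best P0=NH1 P1=NH2 P2=-
Op 5: best P0=NH1 P1=NH2 P2=-
Op 6: best P0=NH1 P1=NH2 P2=NH3

Answer: P0:NH1 P1:NH2 P2:NH3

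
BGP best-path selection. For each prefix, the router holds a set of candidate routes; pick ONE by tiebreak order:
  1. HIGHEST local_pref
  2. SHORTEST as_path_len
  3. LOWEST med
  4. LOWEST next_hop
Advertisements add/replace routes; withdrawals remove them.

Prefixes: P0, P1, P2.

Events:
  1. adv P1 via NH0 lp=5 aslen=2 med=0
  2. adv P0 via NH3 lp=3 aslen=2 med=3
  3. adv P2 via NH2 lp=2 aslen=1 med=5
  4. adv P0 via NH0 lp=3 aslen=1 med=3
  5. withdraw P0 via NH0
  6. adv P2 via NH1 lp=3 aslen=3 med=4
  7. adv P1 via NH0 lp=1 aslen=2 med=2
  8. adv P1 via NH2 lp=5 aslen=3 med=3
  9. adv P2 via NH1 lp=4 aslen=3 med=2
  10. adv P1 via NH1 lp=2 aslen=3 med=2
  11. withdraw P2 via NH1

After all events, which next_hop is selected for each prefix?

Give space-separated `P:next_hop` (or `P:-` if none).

Answer: P0:NH3 P1:NH2 P2:NH2

Derivation:
Op 1: best P0=- P1=NH0 P2=-
Op 2: best P0=NH3 P1=NH0 P2=-
Op 3: best P0=NH3 P1=NH0 P2=NH2
Op 4: best P0=NH0 P1=NH0 P2=NH2
Op 5: best P0=NH3 P1=NH0 P2=NH2
Op 6: best P0=NH3 P1=NH0 P2=NH1
Op 7: best P0=NH3 P1=NH0 P2=NH1
Op 8: best P0=NH3 P1=NH2 P2=NH1
Op 9: best P0=NH3 P1=NH2 P2=NH1
Op 10: best P0=NH3 P1=NH2 P2=NH1
Op 11: best P0=NH3 P1=NH2 P2=NH2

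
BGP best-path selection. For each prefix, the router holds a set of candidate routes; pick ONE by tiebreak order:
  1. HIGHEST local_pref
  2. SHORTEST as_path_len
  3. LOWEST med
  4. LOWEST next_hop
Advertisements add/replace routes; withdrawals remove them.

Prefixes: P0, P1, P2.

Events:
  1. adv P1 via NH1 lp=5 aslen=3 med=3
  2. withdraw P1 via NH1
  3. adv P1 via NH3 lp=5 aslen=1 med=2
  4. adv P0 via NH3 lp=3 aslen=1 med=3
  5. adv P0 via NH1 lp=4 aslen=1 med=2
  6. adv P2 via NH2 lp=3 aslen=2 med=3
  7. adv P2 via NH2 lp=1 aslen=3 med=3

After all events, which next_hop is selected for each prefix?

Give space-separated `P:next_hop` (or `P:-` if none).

Op 1: best P0=- P1=NH1 P2=-
Op 2: best P0=- P1=- P2=-
Op 3: best P0=- P1=NH3 P2=-
Op 4: best P0=NH3 P1=NH3 P2=-
Op 5: best P0=NH1 P1=NH3 P2=-
Op 6: best P0=NH1 P1=NH3 P2=NH2
Op 7: best P0=NH1 P1=NH3 P2=NH2

Answer: P0:NH1 P1:NH3 P2:NH2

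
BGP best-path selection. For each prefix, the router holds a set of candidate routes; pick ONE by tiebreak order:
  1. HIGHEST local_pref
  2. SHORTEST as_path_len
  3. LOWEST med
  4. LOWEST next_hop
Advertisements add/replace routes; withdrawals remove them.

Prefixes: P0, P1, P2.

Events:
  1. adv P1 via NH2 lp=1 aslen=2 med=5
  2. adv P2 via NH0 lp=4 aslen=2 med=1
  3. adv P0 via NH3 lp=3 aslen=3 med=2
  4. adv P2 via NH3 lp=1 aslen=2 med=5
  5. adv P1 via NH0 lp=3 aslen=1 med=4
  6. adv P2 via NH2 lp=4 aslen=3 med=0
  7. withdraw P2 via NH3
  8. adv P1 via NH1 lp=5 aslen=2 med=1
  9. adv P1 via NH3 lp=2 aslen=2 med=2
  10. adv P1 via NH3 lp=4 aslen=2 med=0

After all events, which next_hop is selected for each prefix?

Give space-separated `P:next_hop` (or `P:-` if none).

Answer: P0:NH3 P1:NH1 P2:NH0

Derivation:
Op 1: best P0=- P1=NH2 P2=-
Op 2: best P0=- P1=NH2 P2=NH0
Op 3: best P0=NH3 P1=NH2 P2=NH0
Op 4: best P0=NH3 P1=NH2 P2=NH0
Op 5: best P0=NH3 P1=NH0 P2=NH0
Op 6: best P0=NH3 P1=NH0 P2=NH0
Op 7: best P0=NH3 P1=NH0 P2=NH0
Op 8: best P0=NH3 P1=NH1 P2=NH0
Op 9: best P0=NH3 P1=NH1 P2=NH0
Op 10: best P0=NH3 P1=NH1 P2=NH0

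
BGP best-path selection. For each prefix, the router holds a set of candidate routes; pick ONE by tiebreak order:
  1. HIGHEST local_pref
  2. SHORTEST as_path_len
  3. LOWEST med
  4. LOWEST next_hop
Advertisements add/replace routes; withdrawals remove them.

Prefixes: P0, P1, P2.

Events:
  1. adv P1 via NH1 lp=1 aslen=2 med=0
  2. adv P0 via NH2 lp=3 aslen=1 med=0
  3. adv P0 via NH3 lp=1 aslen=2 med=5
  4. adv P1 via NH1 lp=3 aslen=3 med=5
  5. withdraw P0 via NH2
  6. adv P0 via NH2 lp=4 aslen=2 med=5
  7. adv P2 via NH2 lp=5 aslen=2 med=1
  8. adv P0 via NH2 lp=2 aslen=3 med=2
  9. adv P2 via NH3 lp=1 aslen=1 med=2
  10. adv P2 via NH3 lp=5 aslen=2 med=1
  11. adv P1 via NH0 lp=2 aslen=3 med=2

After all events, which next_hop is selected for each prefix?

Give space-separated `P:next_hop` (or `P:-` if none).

Answer: P0:NH2 P1:NH1 P2:NH2

Derivation:
Op 1: best P0=- P1=NH1 P2=-
Op 2: best P0=NH2 P1=NH1 P2=-
Op 3: best P0=NH2 P1=NH1 P2=-
Op 4: best P0=NH2 P1=NH1 P2=-
Op 5: best P0=NH3 P1=NH1 P2=-
Op 6: best P0=NH2 P1=NH1 P2=-
Op 7: best P0=NH2 P1=NH1 P2=NH2
Op 8: best P0=NH2 P1=NH1 P2=NH2
Op 9: best P0=NH2 P1=NH1 P2=NH2
Op 10: best P0=NH2 P1=NH1 P2=NH2
Op 11: best P0=NH2 P1=NH1 P2=NH2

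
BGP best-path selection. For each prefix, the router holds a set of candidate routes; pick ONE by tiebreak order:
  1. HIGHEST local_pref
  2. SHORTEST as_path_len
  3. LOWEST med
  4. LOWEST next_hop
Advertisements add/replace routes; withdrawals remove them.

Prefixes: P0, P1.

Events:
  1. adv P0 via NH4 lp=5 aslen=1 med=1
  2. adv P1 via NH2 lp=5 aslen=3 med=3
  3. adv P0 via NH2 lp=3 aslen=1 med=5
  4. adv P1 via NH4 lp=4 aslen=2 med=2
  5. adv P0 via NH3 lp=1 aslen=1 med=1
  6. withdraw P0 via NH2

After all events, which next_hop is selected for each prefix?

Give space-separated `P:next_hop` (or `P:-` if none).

Answer: P0:NH4 P1:NH2

Derivation:
Op 1: best P0=NH4 P1=-
Op 2: best P0=NH4 P1=NH2
Op 3: best P0=NH4 P1=NH2
Op 4: best P0=NH4 P1=NH2
Op 5: best P0=NH4 P1=NH2
Op 6: best P0=NH4 P1=NH2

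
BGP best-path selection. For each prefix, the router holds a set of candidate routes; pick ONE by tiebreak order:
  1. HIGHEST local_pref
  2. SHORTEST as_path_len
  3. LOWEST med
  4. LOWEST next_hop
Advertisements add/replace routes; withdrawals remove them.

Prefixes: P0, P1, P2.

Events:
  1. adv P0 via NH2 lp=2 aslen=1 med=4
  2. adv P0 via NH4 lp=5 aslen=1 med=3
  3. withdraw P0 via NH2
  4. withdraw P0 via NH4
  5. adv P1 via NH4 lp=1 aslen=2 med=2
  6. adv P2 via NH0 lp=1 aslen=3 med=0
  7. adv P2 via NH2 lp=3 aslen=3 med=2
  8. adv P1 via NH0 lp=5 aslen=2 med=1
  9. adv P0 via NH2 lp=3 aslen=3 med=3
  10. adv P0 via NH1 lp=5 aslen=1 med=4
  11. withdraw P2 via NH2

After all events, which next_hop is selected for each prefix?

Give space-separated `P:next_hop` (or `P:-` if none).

Answer: P0:NH1 P1:NH0 P2:NH0

Derivation:
Op 1: best P0=NH2 P1=- P2=-
Op 2: best P0=NH4 P1=- P2=-
Op 3: best P0=NH4 P1=- P2=-
Op 4: best P0=- P1=- P2=-
Op 5: best P0=- P1=NH4 P2=-
Op 6: best P0=- P1=NH4 P2=NH0
Op 7: best P0=- P1=NH4 P2=NH2
Op 8: best P0=- P1=NH0 P2=NH2
Op 9: best P0=NH2 P1=NH0 P2=NH2
Op 10: best P0=NH1 P1=NH0 P2=NH2
Op 11: best P0=NH1 P1=NH0 P2=NH0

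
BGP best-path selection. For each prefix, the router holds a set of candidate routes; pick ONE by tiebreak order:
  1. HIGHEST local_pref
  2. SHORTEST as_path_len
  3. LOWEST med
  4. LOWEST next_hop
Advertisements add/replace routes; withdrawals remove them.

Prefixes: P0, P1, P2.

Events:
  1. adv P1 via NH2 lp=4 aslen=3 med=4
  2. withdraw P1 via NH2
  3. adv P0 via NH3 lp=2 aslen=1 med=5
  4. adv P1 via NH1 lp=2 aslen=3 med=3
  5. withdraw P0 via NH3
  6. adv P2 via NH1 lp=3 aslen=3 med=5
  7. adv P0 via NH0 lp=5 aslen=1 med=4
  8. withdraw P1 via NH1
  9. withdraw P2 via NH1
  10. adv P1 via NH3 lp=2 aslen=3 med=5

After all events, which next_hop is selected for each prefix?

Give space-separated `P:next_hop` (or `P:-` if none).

Answer: P0:NH0 P1:NH3 P2:-

Derivation:
Op 1: best P0=- P1=NH2 P2=-
Op 2: best P0=- P1=- P2=-
Op 3: best P0=NH3 P1=- P2=-
Op 4: best P0=NH3 P1=NH1 P2=-
Op 5: best P0=- P1=NH1 P2=-
Op 6: best P0=- P1=NH1 P2=NH1
Op 7: best P0=NH0 P1=NH1 P2=NH1
Op 8: best P0=NH0 P1=- P2=NH1
Op 9: best P0=NH0 P1=- P2=-
Op 10: best P0=NH0 P1=NH3 P2=-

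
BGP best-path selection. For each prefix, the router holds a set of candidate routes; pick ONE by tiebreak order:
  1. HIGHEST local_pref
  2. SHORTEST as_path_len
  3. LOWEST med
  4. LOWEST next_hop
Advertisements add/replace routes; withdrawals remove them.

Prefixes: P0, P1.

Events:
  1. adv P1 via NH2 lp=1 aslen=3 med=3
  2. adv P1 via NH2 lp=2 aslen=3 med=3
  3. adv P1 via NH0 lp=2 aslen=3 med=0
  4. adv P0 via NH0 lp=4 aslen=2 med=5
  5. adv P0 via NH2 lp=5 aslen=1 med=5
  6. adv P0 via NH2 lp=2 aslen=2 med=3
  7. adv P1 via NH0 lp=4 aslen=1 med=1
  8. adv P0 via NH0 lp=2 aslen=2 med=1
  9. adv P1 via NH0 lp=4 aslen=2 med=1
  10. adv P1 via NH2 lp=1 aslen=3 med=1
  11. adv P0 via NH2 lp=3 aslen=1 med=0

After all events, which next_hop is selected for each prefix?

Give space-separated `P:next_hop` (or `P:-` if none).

Op 1: best P0=- P1=NH2
Op 2: best P0=- P1=NH2
Op 3: best P0=- P1=NH0
Op 4: best P0=NH0 P1=NH0
Op 5: best P0=NH2 P1=NH0
Op 6: best P0=NH0 P1=NH0
Op 7: best P0=NH0 P1=NH0
Op 8: best P0=NH0 P1=NH0
Op 9: best P0=NH0 P1=NH0
Op 10: best P0=NH0 P1=NH0
Op 11: best P0=NH2 P1=NH0

Answer: P0:NH2 P1:NH0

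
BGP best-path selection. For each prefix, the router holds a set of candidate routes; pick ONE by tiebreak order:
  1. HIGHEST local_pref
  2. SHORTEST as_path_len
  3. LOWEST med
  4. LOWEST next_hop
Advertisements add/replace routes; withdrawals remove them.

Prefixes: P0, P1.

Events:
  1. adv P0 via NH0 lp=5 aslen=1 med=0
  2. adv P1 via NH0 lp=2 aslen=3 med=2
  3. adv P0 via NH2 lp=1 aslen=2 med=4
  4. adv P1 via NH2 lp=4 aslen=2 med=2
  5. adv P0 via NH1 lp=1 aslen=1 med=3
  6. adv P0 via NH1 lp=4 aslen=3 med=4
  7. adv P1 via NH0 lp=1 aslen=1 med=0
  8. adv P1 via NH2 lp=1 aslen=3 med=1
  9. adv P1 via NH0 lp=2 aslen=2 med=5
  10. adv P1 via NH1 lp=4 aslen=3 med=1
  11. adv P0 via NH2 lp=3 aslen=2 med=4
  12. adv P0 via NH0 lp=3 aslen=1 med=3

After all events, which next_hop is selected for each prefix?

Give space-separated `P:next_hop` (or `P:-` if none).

Answer: P0:NH1 P1:NH1

Derivation:
Op 1: best P0=NH0 P1=-
Op 2: best P0=NH0 P1=NH0
Op 3: best P0=NH0 P1=NH0
Op 4: best P0=NH0 P1=NH2
Op 5: best P0=NH0 P1=NH2
Op 6: best P0=NH0 P1=NH2
Op 7: best P0=NH0 P1=NH2
Op 8: best P0=NH0 P1=NH0
Op 9: best P0=NH0 P1=NH0
Op 10: best P0=NH0 P1=NH1
Op 11: best P0=NH0 P1=NH1
Op 12: best P0=NH1 P1=NH1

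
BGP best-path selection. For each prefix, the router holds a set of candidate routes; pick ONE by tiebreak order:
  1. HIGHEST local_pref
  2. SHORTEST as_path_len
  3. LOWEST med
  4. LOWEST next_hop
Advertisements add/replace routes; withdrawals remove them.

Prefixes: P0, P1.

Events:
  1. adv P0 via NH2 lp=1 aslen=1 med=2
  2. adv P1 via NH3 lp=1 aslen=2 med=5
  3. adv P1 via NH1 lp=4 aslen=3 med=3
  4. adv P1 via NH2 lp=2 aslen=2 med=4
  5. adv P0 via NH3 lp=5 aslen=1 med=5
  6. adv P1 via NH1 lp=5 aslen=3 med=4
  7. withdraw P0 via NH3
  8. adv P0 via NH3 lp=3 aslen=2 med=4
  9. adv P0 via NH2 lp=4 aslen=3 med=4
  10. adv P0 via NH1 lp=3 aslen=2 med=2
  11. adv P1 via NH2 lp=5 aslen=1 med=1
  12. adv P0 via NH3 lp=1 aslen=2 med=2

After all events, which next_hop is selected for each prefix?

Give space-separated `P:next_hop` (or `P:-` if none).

Answer: P0:NH2 P1:NH2

Derivation:
Op 1: best P0=NH2 P1=-
Op 2: best P0=NH2 P1=NH3
Op 3: best P0=NH2 P1=NH1
Op 4: best P0=NH2 P1=NH1
Op 5: best P0=NH3 P1=NH1
Op 6: best P0=NH3 P1=NH1
Op 7: best P0=NH2 P1=NH1
Op 8: best P0=NH3 P1=NH1
Op 9: best P0=NH2 P1=NH1
Op 10: best P0=NH2 P1=NH1
Op 11: best P0=NH2 P1=NH2
Op 12: best P0=NH2 P1=NH2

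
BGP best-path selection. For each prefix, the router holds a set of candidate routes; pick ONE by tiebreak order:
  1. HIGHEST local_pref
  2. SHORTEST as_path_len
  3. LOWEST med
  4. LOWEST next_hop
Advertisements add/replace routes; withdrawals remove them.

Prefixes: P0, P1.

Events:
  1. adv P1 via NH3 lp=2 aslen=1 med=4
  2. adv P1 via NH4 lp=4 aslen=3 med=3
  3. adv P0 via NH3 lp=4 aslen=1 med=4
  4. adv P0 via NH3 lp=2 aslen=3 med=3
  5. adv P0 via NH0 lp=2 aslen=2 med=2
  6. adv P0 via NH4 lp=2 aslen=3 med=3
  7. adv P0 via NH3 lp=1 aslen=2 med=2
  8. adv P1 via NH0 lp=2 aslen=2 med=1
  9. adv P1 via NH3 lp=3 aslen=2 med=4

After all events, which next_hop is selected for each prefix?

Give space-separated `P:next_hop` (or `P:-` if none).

Op 1: best P0=- P1=NH3
Op 2: best P0=- P1=NH4
Op 3: best P0=NH3 P1=NH4
Op 4: best P0=NH3 P1=NH4
Op 5: best P0=NH0 P1=NH4
Op 6: best P0=NH0 P1=NH4
Op 7: best P0=NH0 P1=NH4
Op 8: best P0=NH0 P1=NH4
Op 9: best P0=NH0 P1=NH4

Answer: P0:NH0 P1:NH4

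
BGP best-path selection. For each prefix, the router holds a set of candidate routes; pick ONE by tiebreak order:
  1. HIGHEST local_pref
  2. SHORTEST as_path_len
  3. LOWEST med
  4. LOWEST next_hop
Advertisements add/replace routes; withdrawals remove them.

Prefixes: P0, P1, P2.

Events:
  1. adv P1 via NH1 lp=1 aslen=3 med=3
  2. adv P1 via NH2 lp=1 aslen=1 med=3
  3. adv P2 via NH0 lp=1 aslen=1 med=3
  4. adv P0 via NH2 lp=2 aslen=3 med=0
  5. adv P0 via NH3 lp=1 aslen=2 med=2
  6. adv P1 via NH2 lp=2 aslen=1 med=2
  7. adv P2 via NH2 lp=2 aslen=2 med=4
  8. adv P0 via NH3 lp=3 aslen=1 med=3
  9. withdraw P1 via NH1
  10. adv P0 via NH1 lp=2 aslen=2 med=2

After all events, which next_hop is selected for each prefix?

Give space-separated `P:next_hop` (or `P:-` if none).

Op 1: best P0=- P1=NH1 P2=-
Op 2: best P0=- P1=NH2 P2=-
Op 3: best P0=- P1=NH2 P2=NH0
Op 4: best P0=NH2 P1=NH2 P2=NH0
Op 5: best P0=NH2 P1=NH2 P2=NH0
Op 6: best P0=NH2 P1=NH2 P2=NH0
Op 7: best P0=NH2 P1=NH2 P2=NH2
Op 8: best P0=NH3 P1=NH2 P2=NH2
Op 9: best P0=NH3 P1=NH2 P2=NH2
Op 10: best P0=NH3 P1=NH2 P2=NH2

Answer: P0:NH3 P1:NH2 P2:NH2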